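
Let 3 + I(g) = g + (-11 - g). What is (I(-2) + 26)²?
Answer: 144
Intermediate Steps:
I(g) = -14 (I(g) = -3 + (g + (-11 - g)) = -3 - 11 = -14)
(I(-2) + 26)² = (-14 + 26)² = 12² = 144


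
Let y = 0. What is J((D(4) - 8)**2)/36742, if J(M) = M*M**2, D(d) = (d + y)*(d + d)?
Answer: 95551488/18371 ≈ 5201.2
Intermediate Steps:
D(d) = 2*d**2 (D(d) = (d + 0)*(d + d) = d*(2*d) = 2*d**2)
J(M) = M**3
J((D(4) - 8)**2)/36742 = ((2*4**2 - 8)**2)**3/36742 = ((2*16 - 8)**2)**3*(1/36742) = ((32 - 8)**2)**3*(1/36742) = (24**2)**3*(1/36742) = 576**3*(1/36742) = 191102976*(1/36742) = 95551488/18371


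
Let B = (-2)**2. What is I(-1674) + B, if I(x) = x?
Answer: -1670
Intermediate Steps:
B = 4
I(-1674) + B = -1674 + 4 = -1670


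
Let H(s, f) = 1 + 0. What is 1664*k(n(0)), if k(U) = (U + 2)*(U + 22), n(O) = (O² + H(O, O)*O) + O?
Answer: 73216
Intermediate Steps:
H(s, f) = 1
n(O) = O² + 2*O (n(O) = (O² + 1*O) + O = (O² + O) + O = (O + O²) + O = O² + 2*O)
k(U) = (2 + U)*(22 + U)
1664*k(n(0)) = 1664*(44 + (0*(2 + 0))² + 24*(0*(2 + 0))) = 1664*(44 + (0*2)² + 24*(0*2)) = 1664*(44 + 0² + 24*0) = 1664*(44 + 0 + 0) = 1664*44 = 73216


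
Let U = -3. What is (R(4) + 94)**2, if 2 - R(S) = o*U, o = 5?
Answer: 12321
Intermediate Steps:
R(S) = 17 (R(S) = 2 - 5*(-3) = 2 - 1*(-15) = 2 + 15 = 17)
(R(4) + 94)**2 = (17 + 94)**2 = 111**2 = 12321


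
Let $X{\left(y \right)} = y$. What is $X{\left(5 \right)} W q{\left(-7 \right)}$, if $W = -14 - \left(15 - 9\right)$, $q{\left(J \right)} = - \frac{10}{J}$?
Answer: $- \frac{1000}{7} \approx -142.86$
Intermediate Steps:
$W = -20$ ($W = -14 - \left(15 - 9\right) = -14 - 6 = -20$)
$X{\left(5 \right)} W q{\left(-7 \right)} = 5 \left(-20\right) \left(- \frac{10}{-7}\right) = - 100 \left(\left(-10\right) \left(- \frac{1}{7}\right)\right) = \left(-100\right) \frac{10}{7} = - \frac{1000}{7}$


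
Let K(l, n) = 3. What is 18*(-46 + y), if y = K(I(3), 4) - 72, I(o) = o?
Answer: -2070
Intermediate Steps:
y = -69 (y = 3 - 72 = -69)
18*(-46 + y) = 18*(-46 - 69) = 18*(-115) = -2070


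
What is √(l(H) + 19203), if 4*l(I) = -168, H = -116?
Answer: 3*√2129 ≈ 138.42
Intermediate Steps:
l(I) = -42 (l(I) = (¼)*(-168) = -42)
√(l(H) + 19203) = √(-42 + 19203) = √19161 = 3*√2129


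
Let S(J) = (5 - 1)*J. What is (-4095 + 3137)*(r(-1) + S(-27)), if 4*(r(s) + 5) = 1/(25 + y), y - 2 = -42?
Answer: 3248099/30 ≈ 1.0827e+5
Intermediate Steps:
y = -40 (y = 2 - 42 = -40)
r(s) = -301/60 (r(s) = -5 + 1/(4*(25 - 40)) = -5 + (1/4)/(-15) = -5 + (1/4)*(-1/15) = -5 - 1/60 = -301/60)
S(J) = 4*J
(-4095 + 3137)*(r(-1) + S(-27)) = (-4095 + 3137)*(-301/60 + 4*(-27)) = -958*(-301/60 - 108) = -958*(-6781/60) = 3248099/30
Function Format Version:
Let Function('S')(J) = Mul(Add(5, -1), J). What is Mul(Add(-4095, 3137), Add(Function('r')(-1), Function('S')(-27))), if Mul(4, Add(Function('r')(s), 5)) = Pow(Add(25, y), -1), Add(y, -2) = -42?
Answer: Rational(3248099, 30) ≈ 1.0827e+5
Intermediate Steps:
y = -40 (y = Add(2, -42) = -40)
Function('r')(s) = Rational(-301, 60) (Function('r')(s) = Add(-5, Mul(Rational(1, 4), Pow(Add(25, -40), -1))) = Add(-5, Mul(Rational(1, 4), Pow(-15, -1))) = Add(-5, Mul(Rational(1, 4), Rational(-1, 15))) = Add(-5, Rational(-1, 60)) = Rational(-301, 60))
Function('S')(J) = Mul(4, J)
Mul(Add(-4095, 3137), Add(Function('r')(-1), Function('S')(-27))) = Mul(Add(-4095, 3137), Add(Rational(-301, 60), Mul(4, -27))) = Mul(-958, Add(Rational(-301, 60), -108)) = Mul(-958, Rational(-6781, 60)) = Rational(3248099, 30)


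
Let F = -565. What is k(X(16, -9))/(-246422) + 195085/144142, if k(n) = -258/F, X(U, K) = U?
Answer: 13580670538957/10034332178530 ≈ 1.3534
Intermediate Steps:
k(n) = 258/565 (k(n) = -258/(-565) = -258*(-1/565) = 258/565)
k(X(16, -9))/(-246422) + 195085/144142 = (258/565)/(-246422) + 195085/144142 = (258/565)*(-1/246422) + 195085*(1/144142) = -129/69614215 + 195085/144142 = 13580670538957/10034332178530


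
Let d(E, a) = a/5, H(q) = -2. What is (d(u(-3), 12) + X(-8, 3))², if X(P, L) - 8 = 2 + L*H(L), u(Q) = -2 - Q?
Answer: 1024/25 ≈ 40.960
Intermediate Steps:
d(E, a) = a/5 (d(E, a) = a*(⅕) = a/5)
X(P, L) = 10 - 2*L (X(P, L) = 8 + (2 + L*(-2)) = 8 + (2 - 2*L) = 10 - 2*L)
(d(u(-3), 12) + X(-8, 3))² = ((⅕)*12 + (10 - 2*3))² = (12/5 + (10 - 6))² = (12/5 + 4)² = (32/5)² = 1024/25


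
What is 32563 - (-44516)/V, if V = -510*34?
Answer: 141149476/4335 ≈ 32560.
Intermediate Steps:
V = -17340
32563 - (-44516)/V = 32563 - (-44516)/(-17340) = 32563 - (-44516)*(-1)/17340 = 32563 - 1*11129/4335 = 32563 - 11129/4335 = 141149476/4335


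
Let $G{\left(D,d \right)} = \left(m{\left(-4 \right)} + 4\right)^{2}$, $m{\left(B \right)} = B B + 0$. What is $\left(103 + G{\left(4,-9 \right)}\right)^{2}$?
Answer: $253009$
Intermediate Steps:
$m{\left(B \right)} = B^{2}$ ($m{\left(B \right)} = B^{2} + 0 = B^{2}$)
$G{\left(D,d \right)} = 400$ ($G{\left(D,d \right)} = \left(\left(-4\right)^{2} + 4\right)^{2} = \left(16 + 4\right)^{2} = 20^{2} = 400$)
$\left(103 + G{\left(4,-9 \right)}\right)^{2} = \left(103 + 400\right)^{2} = 503^{2} = 253009$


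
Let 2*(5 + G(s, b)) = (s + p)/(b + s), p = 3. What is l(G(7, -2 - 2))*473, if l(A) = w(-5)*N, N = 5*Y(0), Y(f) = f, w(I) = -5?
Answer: 0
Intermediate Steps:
N = 0 (N = 5*0 = 0)
G(s, b) = -5 + (3 + s)/(2*(b + s)) (G(s, b) = -5 + ((s + 3)/(b + s))/2 = -5 + ((3 + s)/(b + s))/2 = -5 + (3 + s)/(2*(b + s)))
l(A) = 0 (l(A) = -5*0 = 0)
l(G(7, -2 - 2))*473 = 0*473 = 0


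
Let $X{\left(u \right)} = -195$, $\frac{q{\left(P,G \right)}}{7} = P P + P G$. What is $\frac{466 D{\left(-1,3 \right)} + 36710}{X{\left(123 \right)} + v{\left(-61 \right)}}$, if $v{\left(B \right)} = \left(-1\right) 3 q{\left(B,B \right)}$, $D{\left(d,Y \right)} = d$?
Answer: $- \frac{36244}{156477} \approx -0.23163$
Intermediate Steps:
$q{\left(P,G \right)} = 7 P^{2} + 7 G P$ ($q{\left(P,G \right)} = 7 \left(P P + P G\right) = 7 \left(P^{2} + G P\right) = 7 P^{2} + 7 G P$)
$v{\left(B \right)} = - 42 B^{2}$ ($v{\left(B \right)} = \left(-1\right) 3 \cdot 7 B \left(B + B\right) = - 3 \cdot 7 B 2 B = - 3 \cdot 14 B^{2} = - 42 B^{2}$)
$\frac{466 D{\left(-1,3 \right)} + 36710}{X{\left(123 \right)} + v{\left(-61 \right)}} = \frac{466 \left(-1\right) + 36710}{-195 - 42 \left(-61\right)^{2}} = \frac{-466 + 36710}{-195 - 156282} = \frac{36244}{-195 - 156282} = \frac{36244}{-156477} = 36244 \left(- \frac{1}{156477}\right) = - \frac{36244}{156477}$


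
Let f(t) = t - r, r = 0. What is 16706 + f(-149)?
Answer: 16557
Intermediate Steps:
f(t) = t (f(t) = t - 1*0 = t + 0 = t)
16706 + f(-149) = 16706 - 149 = 16557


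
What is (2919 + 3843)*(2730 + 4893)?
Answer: 51546726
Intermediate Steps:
(2919 + 3843)*(2730 + 4893) = 6762*7623 = 51546726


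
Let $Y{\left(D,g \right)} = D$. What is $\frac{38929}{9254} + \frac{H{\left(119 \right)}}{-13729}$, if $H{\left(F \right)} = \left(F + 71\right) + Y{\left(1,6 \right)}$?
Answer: $\frac{532688727}{127048166} \approx 4.1928$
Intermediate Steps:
$H{\left(F \right)} = 72 + F$ ($H{\left(F \right)} = \left(F + 71\right) + 1 = \left(71 + F\right) + 1 = 72 + F$)
$\frac{38929}{9254} + \frac{H{\left(119 \right)}}{-13729} = \frac{38929}{9254} + \frac{72 + 119}{-13729} = 38929 \cdot \frac{1}{9254} + 191 \left(- \frac{1}{13729}\right) = \frac{38929}{9254} - \frac{191}{13729} = \frac{532688727}{127048166}$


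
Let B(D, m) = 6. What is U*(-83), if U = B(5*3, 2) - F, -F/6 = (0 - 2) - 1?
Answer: 996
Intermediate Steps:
F = 18 (F = -6*((0 - 2) - 1) = -6*(-2 - 1) = -6*(-3) = 18)
U = -12 (U = 6 - 1*18 = 6 - 18 = -12)
U*(-83) = -12*(-83) = 996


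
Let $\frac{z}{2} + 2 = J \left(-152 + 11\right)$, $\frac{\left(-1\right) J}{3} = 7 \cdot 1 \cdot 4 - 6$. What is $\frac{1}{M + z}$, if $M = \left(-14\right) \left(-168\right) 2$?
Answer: $\frac{1}{23312} \approx 4.2896 \cdot 10^{-5}$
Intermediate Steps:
$M = 4704$ ($M = 2352 \cdot 2 = 4704$)
$J = -66$ ($J = - 3 \left(7 \cdot 1 \cdot 4 - 6\right) = - 3 \left(7 \cdot 4 - 6\right) = - 3 \left(28 - 6\right) = \left(-3\right) 22 = -66$)
$z = 18608$ ($z = -4 + 2 \left(- 66 \left(-152 + 11\right)\right) = -4 + 2 \left(\left(-66\right) \left(-141\right)\right) = -4 + 2 \cdot 9306 = -4 + 18612 = 18608$)
$\frac{1}{M + z} = \frac{1}{4704 + 18608} = \frac{1}{23312}$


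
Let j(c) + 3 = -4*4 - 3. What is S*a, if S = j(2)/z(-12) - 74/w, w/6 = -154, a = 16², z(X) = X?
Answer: 113152/231 ≈ 489.84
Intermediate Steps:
a = 256
j(c) = -22 (j(c) = -3 + (-4*4 - 3) = -3 + (-16 - 3) = -3 - 19 = -22)
w = -924 (w = 6*(-154) = -924)
S = 442/231 (S = -22/(-12) - 74/(-924) = -22*(-1/12) - 74*(-1/924) = 11/6 + 37/462 = 442/231 ≈ 1.9134)
S*a = (442/231)*256 = 113152/231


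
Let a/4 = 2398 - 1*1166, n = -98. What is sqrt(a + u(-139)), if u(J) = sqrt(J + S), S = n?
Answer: sqrt(4928 + I*sqrt(237)) ≈ 70.2 + 0.11*I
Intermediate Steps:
S = -98
u(J) = sqrt(-98 + J) (u(J) = sqrt(J - 98) = sqrt(-98 + J))
a = 4928 (a = 4*(2398 - 1*1166) = 4*(2398 - 1166) = 4*1232 = 4928)
sqrt(a + u(-139)) = sqrt(4928 + sqrt(-98 - 139)) = sqrt(4928 + sqrt(-237)) = sqrt(4928 + I*sqrt(237))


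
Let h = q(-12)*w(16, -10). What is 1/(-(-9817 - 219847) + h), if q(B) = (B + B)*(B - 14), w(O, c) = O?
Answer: 1/239648 ≈ 4.1728e-6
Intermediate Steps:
q(B) = 2*B*(-14 + B) (q(B) = (2*B)*(-14 + B) = 2*B*(-14 + B))
h = 9984 (h = (2*(-12)*(-14 - 12))*16 = (2*(-12)*(-26))*16 = 624*16 = 9984)
1/(-(-9817 - 219847) + h) = 1/(-(-9817 - 219847) + 9984) = 1/(-1*(-229664) + 9984) = 1/(229664 + 9984) = 1/239648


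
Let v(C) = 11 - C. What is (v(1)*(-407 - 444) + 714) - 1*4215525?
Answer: -4223321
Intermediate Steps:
(v(1)*(-407 - 444) + 714) - 1*4215525 = ((11 - 1*1)*(-407 - 444) + 714) - 1*4215525 = ((11 - 1)*(-851) + 714) - 4215525 = (10*(-851) + 714) - 4215525 = (-8510 + 714) - 4215525 = -7796 - 4215525 = -4223321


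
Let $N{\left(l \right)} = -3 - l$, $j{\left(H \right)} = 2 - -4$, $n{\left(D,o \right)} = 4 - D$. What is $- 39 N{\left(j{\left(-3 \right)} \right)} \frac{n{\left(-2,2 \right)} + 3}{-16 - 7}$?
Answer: $- \frac{3159}{23} \approx -137.35$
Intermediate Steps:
$j{\left(H \right)} = 6$ ($j{\left(H \right)} = 2 + 4 = 6$)
$- 39 N{\left(j{\left(-3 \right)} \right)} \frac{n{\left(-2,2 \right)} + 3}{-16 - 7} = - 39 \left(-3 - 6\right) \frac{\left(4 - -2\right) + 3}{-16 - 7} = - 39 \left(-3 - 6\right) \frac{\left(4 + 2\right) + 3}{-23} = \left(-39\right) \left(-9\right) \left(6 + 3\right) \left(- \frac{1}{23}\right) = 351 \cdot 9 \left(- \frac{1}{23}\right) = 351 \left(- \frac{9}{23}\right) = - \frac{3159}{23}$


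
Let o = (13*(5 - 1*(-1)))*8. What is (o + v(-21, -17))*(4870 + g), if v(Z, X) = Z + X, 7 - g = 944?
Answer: 2304738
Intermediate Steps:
g = -937 (g = 7 - 1*944 = 7 - 944 = -937)
v(Z, X) = X + Z
o = 624 (o = (13*(5 + 1))*8 = (13*6)*8 = 78*8 = 624)
(o + v(-21, -17))*(4870 + g) = (624 + (-17 - 21))*(4870 - 937) = (624 - 38)*3933 = 586*3933 = 2304738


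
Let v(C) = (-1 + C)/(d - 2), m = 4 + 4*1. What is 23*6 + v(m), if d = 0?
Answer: 269/2 ≈ 134.50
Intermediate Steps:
m = 8 (m = 4 + 4 = 8)
v(C) = ½ - C/2 (v(C) = (-1 + C)/(0 - 2) = (-1 + C)/(-2) = (-1 + C)*(-½) = ½ - C/2)
23*6 + v(m) = 23*6 + (½ - ½*8) = 138 + (½ - 4) = 138 - 7/2 = 269/2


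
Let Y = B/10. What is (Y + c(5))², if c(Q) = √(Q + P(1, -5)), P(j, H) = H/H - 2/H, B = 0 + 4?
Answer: 164/25 + 16*√10/25 ≈ 8.5839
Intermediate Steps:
B = 4
P(j, H) = 1 - 2/H
c(Q) = √(7/5 + Q) (c(Q) = √(Q + (-2 - 5)/(-5)) = √(Q - ⅕*(-7)) = √(Q + 7/5) = √(7/5 + Q))
Y = ⅖ (Y = 4/10 = 4*(⅒) = ⅖ ≈ 0.40000)
(Y + c(5))² = (⅖ + √(35 + 25*5)/5)² = (⅖ + √(35 + 125)/5)² = (⅖ + √160/5)² = (⅖ + (4*√10)/5)² = (⅖ + 4*√10/5)²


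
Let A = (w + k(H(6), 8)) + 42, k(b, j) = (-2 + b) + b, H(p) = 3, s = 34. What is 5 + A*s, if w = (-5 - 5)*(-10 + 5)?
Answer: 3269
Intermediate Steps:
w = 50 (w = -10*(-5) = 50)
k(b, j) = -2 + 2*b
A = 96 (A = (50 + (-2 + 2*3)) + 42 = (50 + (-2 + 6)) + 42 = (50 + 4) + 42 = 54 + 42 = 96)
5 + A*s = 5 + 96*34 = 5 + 3264 = 3269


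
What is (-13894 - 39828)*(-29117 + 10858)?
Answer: 980909998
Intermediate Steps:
(-13894 - 39828)*(-29117 + 10858) = -53722*(-18259) = 980909998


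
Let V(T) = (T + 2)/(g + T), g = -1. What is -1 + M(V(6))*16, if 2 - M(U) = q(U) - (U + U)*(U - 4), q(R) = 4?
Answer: -3897/25 ≈ -155.88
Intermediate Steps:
V(T) = (2 + T)/(-1 + T) (V(T) = (T + 2)/(-1 + T) = (2 + T)/(-1 + T))
M(U) = -2 + 2*U*(-4 + U) (M(U) = 2 - (4 - (U + U)*(U - 4)) = 2 - (4 - 2*U*(-4 + U)) = 2 + (-4 + 2*U*(-4 + U)) = -2 + 2*U*(-4 + U))
-1 + M(V(6))*16 = -1 + (-2 - 8*(2 + 6)/(-1 + 6) + 2*((2 + 6)/(-1 + 6))**2)*16 = -1 + (-2 - 8*8/5 + 2*(8/5)**2)*16 = -1 + (-2 - 64/5 + 2*(64/25))*16 = -1 + (-2 - 64/5 + 128/25)*16 = -1 - 242/25*16 = -1 - 3872/25 = -3897/25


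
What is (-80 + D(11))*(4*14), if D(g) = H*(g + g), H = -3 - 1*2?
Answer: -10640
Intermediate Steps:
H = -5 (H = -3 - 2 = -5)
D(g) = -10*g (D(g) = -5*(g + g) = -10*g)
(-80 + D(11))*(4*14) = (-80 - 10*11)*(4*14) = (-80 - 110)*56 = -190*56 = -10640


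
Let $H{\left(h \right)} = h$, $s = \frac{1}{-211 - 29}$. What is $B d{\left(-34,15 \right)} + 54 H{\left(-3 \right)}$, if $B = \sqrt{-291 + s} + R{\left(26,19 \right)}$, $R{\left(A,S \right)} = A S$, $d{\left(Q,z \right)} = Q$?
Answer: $-16958 - \frac{17 i \sqrt{1047615}}{30} \approx -16958.0 - 580.0 i$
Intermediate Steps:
$s = - \frac{1}{240}$ ($s = \frac{1}{-240} = - \frac{1}{240} \approx -0.0041667$)
$B = 494 + \frac{i \sqrt{1047615}}{60}$ ($B = \sqrt{-291 - \frac{1}{240}} + 26 \cdot 19 = \sqrt{- \frac{69841}{240}} + 494 = \frac{i \sqrt{1047615}}{60} + 494 = 494 + \frac{i \sqrt{1047615}}{60} \approx 494.0 + 17.059 i$)
$B d{\left(-34,15 \right)} + 54 H{\left(-3 \right)} = \left(494 + \frac{i \sqrt{1047615}}{60}\right) \left(-34\right) + 54 \left(-3\right) = \left(-16796 - \frac{17 i \sqrt{1047615}}{30}\right) - 162 = -16958 - \frac{17 i \sqrt{1047615}}{30}$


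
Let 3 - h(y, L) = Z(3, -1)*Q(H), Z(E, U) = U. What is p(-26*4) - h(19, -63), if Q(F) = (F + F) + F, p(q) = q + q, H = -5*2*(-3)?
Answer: -301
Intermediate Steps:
H = 30 (H = -10*(-3) = 30)
p(q) = 2*q
Q(F) = 3*F (Q(F) = 2*F + F = 3*F)
h(y, L) = 93 (h(y, L) = 3 - (-1)*3*30 = 3 - (-1)*90 = 3 - 1*(-90) = 3 + 90 = 93)
p(-26*4) - h(19, -63) = 2*(-26*4) - 1*93 = 2*(-104) - 93 = -208 - 93 = -301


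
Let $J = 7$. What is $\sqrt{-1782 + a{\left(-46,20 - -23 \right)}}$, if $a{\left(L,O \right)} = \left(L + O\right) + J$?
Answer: $i \sqrt{1778} \approx 42.166 i$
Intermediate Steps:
$a{\left(L,O \right)} = 7 + L + O$ ($a{\left(L,O \right)} = \left(L + O\right) + 7 = 7 + L + O$)
$\sqrt{-1782 + a{\left(-46,20 - -23 \right)}} = \sqrt{-1782 + \left(7 - 46 + \left(20 - -23\right)\right)} = \sqrt{-1782 + \left(7 - 46 + \left(20 + 23\right)\right)} = \sqrt{-1782 + \left(7 - 46 + 43\right)} = \sqrt{-1782 + 4} = \sqrt{-1778} = i \sqrt{1778}$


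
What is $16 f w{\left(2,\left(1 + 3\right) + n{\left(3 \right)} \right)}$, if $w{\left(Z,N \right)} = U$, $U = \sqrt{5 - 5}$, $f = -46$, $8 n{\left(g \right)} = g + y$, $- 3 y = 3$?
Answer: $0$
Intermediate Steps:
$y = -1$ ($y = \left(- \frac{1}{3}\right) 3 = -1$)
$n{\left(g \right)} = - \frac{1}{8} + \frac{g}{8}$ ($n{\left(g \right)} = \frac{g - 1}{8} = \frac{-1 + g}{8} = - \frac{1}{8} + \frac{g}{8}$)
$U = 0$ ($U = \sqrt{0} = 0$)
$w{\left(Z,N \right)} = 0$
$16 f w{\left(2,\left(1 + 3\right) + n{\left(3 \right)} \right)} = 16 \left(-46\right) 0 = \left(-736\right) 0 = 0$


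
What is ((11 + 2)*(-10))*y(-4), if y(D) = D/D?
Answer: -130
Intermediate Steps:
y(D) = 1
((11 + 2)*(-10))*y(-4) = ((11 + 2)*(-10))*1 = (13*(-10))*1 = -130*1 = -130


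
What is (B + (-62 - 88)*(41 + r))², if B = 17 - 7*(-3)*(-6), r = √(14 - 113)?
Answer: 36947581 + 5633100*I*√11 ≈ 3.6948e+7 + 1.8683e+7*I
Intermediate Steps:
r = 3*I*√11 (r = √(-99) = 3*I*√11 ≈ 9.9499*I)
B = -109 (B = 17 - (-21)*(-6) = 17 - 1*126 = 17 - 126 = -109)
(B + (-62 - 88)*(41 + r))² = (-109 + (-62 - 88)*(41 + 3*I*√11))² = (-109 - 150*(41 + 3*I*√11))² = (-109 + (-6150 - 450*I*√11))² = (-6259 - 450*I*√11)²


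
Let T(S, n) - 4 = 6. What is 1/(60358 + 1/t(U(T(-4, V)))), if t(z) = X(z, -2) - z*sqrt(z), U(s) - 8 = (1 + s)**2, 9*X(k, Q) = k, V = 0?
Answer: 1166017089887/70378459503613355 + 1161*sqrt(129)/70378459503613355 ≈ 1.6568e-5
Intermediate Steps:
X(k, Q) = k/9
T(S, n) = 10 (T(S, n) = 4 + 6 = 10)
U(s) = 8 + (1 + s)**2
t(z) = -z**(3/2) + z/9 (t(z) = z/9 - z*sqrt(z) = z/9 - z**(3/2) = -z**(3/2) + z/9)
1/(60358 + 1/t(U(T(-4, V)))) = 1/(60358 + 1/(-(8 + (1 + 10)**2)**(3/2) + (8 + (1 + 10)**2)/9)) = 1/(60358 + 1/(-(8 + 11**2)**(3/2) + (8 + 11**2)/9)) = 1/(60358 + 1/(-(8 + 121)**(3/2) + (8 + 121)/9)) = 1/(60358 + 1/(-129**(3/2) + (1/9)*129)) = 1/(60358 + 1/(-129*sqrt(129) + 43/3)) = 1/(60358 + 1/(43/3 - 129*sqrt(129)))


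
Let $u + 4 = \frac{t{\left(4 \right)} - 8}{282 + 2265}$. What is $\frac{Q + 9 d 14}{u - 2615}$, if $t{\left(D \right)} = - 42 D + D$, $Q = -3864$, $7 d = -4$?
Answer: $\frac{10024992}{6670765} \approx 1.5028$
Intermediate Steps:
$d = - \frac{4}{7}$ ($d = \frac{1}{7} \left(-4\right) = - \frac{4}{7} \approx -0.57143$)
$t{\left(D \right)} = - 41 D$
$u = - \frac{10360}{2547}$ ($u = -4 + \frac{\left(-41\right) 4 - 8}{282 + 2265} = -4 + \frac{-164 - 8}{2547} = -4 - \frac{172}{2547} = - \frac{10360}{2547} \approx -4.0675$)
$\frac{Q + 9 d 14}{u - 2615} = \frac{-3864 + 9 \left(- \frac{4}{7}\right) 14}{- \frac{10360}{2547} - 2615} = \frac{-3864 - 72}{- \frac{6670765}{2547}} = \left(-3864 - 72\right) \left(- \frac{2547}{6670765}\right) = \left(-3936\right) \left(- \frac{2547}{6670765}\right) = \frac{10024992}{6670765}$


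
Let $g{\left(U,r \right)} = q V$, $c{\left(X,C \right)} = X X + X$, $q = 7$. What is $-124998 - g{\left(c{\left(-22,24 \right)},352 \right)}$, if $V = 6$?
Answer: $-125040$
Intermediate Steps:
$c{\left(X,C \right)} = X + X^{2}$ ($c{\left(X,C \right)} = X^{2} + X = X + X^{2}$)
$g{\left(U,r \right)} = 42$ ($g{\left(U,r \right)} = 7 \cdot 6 = 42$)
$-124998 - g{\left(c{\left(-22,24 \right)},352 \right)} = -124998 - 42 = -125040$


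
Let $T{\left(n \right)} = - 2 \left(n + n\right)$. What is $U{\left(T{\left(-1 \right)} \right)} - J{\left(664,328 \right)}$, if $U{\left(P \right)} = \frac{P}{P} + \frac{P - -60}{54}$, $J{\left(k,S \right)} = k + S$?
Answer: $- \frac{26725}{27} \approx -989.81$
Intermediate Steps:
$J{\left(k,S \right)} = S + k$
$T{\left(n \right)} = - 4 n$ ($T{\left(n \right)} = - 2 \cdot 2 n = - 4 n$)
$U{\left(P \right)} = \frac{19}{9} + \frac{P}{54}$ ($U{\left(P \right)} = 1 + \left(P + 60\right) \frac{1}{54} = 1 + \left(60 + P\right) \frac{1}{54} = 1 + \left(\frac{10}{9} + \frac{P}{54}\right) = \frac{19}{9} + \frac{P}{54}$)
$U{\left(T{\left(-1 \right)} \right)} - J{\left(664,328 \right)} = \left(\frac{19}{9} + \frac{\left(-4\right) \left(-1\right)}{54}\right) - \left(328 + 664\right) = \left(\frac{19}{9} + \frac{1}{54} \cdot 4\right) - 992 = \left(\frac{19}{9} + \frac{2}{27}\right) - 992 = \frac{59}{27} - 992 = - \frac{26725}{27}$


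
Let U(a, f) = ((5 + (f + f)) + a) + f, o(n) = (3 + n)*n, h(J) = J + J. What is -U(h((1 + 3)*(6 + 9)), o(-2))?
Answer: -119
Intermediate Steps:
h(J) = 2*J
o(n) = n*(3 + n)
U(a, f) = 5 + a + 3*f (U(a, f) = ((5 + 2*f) + a) + f = (5 + a + 2*f) + f = 5 + a + 3*f)
-U(h((1 + 3)*(6 + 9)), o(-2)) = -(5 + 2*((1 + 3)*(6 + 9)) + 3*(-2*(3 - 2))) = -(5 + 2*(4*15) + 3*(-2*1)) = -(5 + 2*60 + 3*(-2)) = -(5 + 120 - 6) = -1*119 = -119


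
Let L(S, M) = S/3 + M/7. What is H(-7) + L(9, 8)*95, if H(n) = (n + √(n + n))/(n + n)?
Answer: 5517/14 - I*√14/14 ≈ 394.07 - 0.26726*I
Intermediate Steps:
L(S, M) = S/3 + M/7 (L(S, M) = S*(⅓) + M*(⅐) = S/3 + M/7)
H(n) = (n + √2*√n)/(2*n) (H(n) = (n + √(2*n))/((2*n)) = (n + √2*√n)*(1/(2*n)) = (n + √2*√n)/(2*n))
H(-7) + L(9, 8)*95 = (½ + √2/(2*√(-7))) + ((⅓)*9 + (⅐)*8)*95 = (½ + √2*(-I*√7/7)/2) + (3 + 8/7)*95 = (½ - I*√14/14) + (29/7)*95 = (½ - I*√14/14) + 2755/7 = 5517/14 - I*√14/14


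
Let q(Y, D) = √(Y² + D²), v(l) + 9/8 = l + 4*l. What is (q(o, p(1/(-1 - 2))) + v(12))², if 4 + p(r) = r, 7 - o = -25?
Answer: 2597209/576 + 157*√9385/4 ≈ 8311.4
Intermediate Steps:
o = 32 (o = 7 - 1*(-25) = 7 + 25 = 32)
p(r) = -4 + r
v(l) = -9/8 + 5*l (v(l) = -9/8 + (l + 4*l) = -9/8 + 5*l)
q(Y, D) = √(D² + Y²)
(q(o, p(1/(-1 - 2))) + v(12))² = (√((-4 + 1/(-1 - 2))² + 32²) + (-9/8 + 5*12))² = (√((-4 + 1/(-3))² + 1024) + (-9/8 + 60))² = (√((-4 - ⅓)² + 1024) + 471/8)² = (√((-13/3)² + 1024) + 471/8)² = (√(169/9 + 1024) + 471/8)² = (√(9385/9) + 471/8)² = (√9385/3 + 471/8)² = (471/8 + √9385/3)²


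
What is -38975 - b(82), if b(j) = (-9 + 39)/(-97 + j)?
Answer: -38973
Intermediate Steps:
b(j) = 30/(-97 + j)
-38975 - b(82) = -38975 - 30/(-97 + 82) = -38975 - 30/(-15) = -38975 - 30*(-1)/15 = -38975 - 1*(-2) = -38975 + 2 = -38973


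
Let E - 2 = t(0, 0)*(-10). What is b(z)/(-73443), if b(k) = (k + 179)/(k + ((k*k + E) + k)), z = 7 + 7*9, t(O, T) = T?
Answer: -83/123433202 ≈ -6.7243e-7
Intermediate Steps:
E = 2 (E = 2 + 0*(-10) = 2 + 0 = 2)
z = 70 (z = 7 + 63 = 70)
b(k) = (179 + k)/(2 + k² + 2*k) (b(k) = (k + 179)/(k + ((k*k + 2) + k)) = (179 + k)/(k + ((k² + 2) + k)) = (179 + k)/(k + ((2 + k²) + k)) = (179 + k)/(k + (2 + k + k²)) = (179 + k)/(2 + k² + 2*k))
b(z)/(-73443) = ((179 + 70)/(2 + 70² + 2*70))/(-73443) = (249/(2 + 4900 + 140))*(-1/73443) = (249/5042)*(-1/73443) = -83/123433202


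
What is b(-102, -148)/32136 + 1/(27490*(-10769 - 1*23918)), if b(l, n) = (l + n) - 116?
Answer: -29083144393/2553595197140 ≈ -0.011389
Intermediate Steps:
b(l, n) = -116 + l + n
b(-102, -148)/32136 + 1/(27490*(-10769 - 1*23918)) = (-116 - 102 - 148)/32136 + 1/(27490*(-10769 - 1*23918)) = -366*1/32136 + 1/(27490*(-10769 - 23918)) = -61/5356 + (1/27490)/(-34687) = -61/5356 + (1/27490)*(-1/34687) = -61/5356 - 1/953545630 = -29083144393/2553595197140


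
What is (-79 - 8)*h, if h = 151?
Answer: -13137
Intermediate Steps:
(-79 - 8)*h = (-79 - 8)*151 = -87*151 = -13137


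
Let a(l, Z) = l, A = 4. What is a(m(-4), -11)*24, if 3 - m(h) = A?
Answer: -24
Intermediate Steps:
m(h) = -1 (m(h) = 3 - 1*4 = 3 - 4 = -1)
a(m(-4), -11)*24 = -1*24 = -24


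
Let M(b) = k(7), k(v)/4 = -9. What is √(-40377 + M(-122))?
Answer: I*√40413 ≈ 201.03*I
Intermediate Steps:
k(v) = -36 (k(v) = 4*(-9) = -36)
M(b) = -36
√(-40377 + M(-122)) = √(-40377 - 36) = √(-40413) = I*√40413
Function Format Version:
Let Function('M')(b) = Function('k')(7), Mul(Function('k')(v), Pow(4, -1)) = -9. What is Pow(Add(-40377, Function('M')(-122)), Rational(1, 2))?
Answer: Mul(I, Pow(40413, Rational(1, 2))) ≈ Mul(201.03, I)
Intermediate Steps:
Function('k')(v) = -36 (Function('k')(v) = Mul(4, -9) = -36)
Function('M')(b) = -36
Pow(Add(-40377, Function('M')(-122)), Rational(1, 2)) = Pow(Add(-40377, -36), Rational(1, 2)) = Pow(-40413, Rational(1, 2)) = Mul(I, Pow(40413, Rational(1, 2)))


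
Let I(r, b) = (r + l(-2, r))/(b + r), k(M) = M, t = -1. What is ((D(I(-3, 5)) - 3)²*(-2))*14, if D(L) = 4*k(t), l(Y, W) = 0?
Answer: -1372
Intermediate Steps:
I(r, b) = r/(b + r) (I(r, b) = (r + 0)/(b + r) = r/(b + r))
D(L) = -4 (D(L) = 4*(-1) = -4)
((D(I(-3, 5)) - 3)²*(-2))*14 = ((-4 - 3)²*(-2))*14 = ((-7)²*(-2))*14 = (49*(-2))*14 = -98*14 = -1372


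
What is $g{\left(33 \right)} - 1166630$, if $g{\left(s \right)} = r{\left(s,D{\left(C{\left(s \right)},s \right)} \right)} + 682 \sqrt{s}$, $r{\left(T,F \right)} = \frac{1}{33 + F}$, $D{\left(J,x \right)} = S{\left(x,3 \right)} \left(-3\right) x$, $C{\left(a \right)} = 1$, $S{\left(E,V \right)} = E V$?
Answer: $- \frac{11395641841}{9768} + 682 \sqrt{33} \approx -1.1627 \cdot 10^{6}$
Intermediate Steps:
$D{\left(J,x \right)} = - 9 x^{2}$ ($D{\left(J,x \right)} = x 3 \left(-3\right) x = 3 x \left(-3\right) x = - 9 x x = - 9 x^{2}$)
$g{\left(s \right)} = \frac{1}{33 - 9 s^{2}} + 682 \sqrt{s}$
$g{\left(33 \right)} - 1166630 = \frac{-1 + 2046 \sqrt{33} \left(-11 + 3 \cdot 33^{2}\right)}{3 \left(-11 + 3 \cdot 33^{2}\right)} - 1166630 = \frac{-1 + 2046 \sqrt{33} \left(-11 + 3 \cdot 1089\right)}{3 \left(-11 + 3 \cdot 1089\right)} - 1166630 = \frac{-1 + 2046 \sqrt{33} \left(-11 + 3267\right)}{3 \left(-11 + 3267\right)} - 1166630 = \frac{-1 + 2046 \sqrt{33} \cdot 3256}{3 \cdot 3256} - 1166630 = \frac{1}{3} \cdot \frac{1}{3256} \left(-1 + 6661776 \sqrt{33}\right) - 1166630 = \left(- \frac{1}{9768} + 682 \sqrt{33}\right) - 1166630 = - \frac{11395641841}{9768} + 682 \sqrt{33}$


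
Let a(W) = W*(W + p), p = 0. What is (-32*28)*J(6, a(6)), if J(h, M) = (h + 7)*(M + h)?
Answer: -489216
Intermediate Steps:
a(W) = W² (a(W) = W*(W + 0) = W*W = W²)
J(h, M) = (7 + h)*(M + h)
(-32*28)*J(6, a(6)) = (-32*28)*(6² + 7*6² + 7*6 + 6²*6) = -896*(36 + 7*36 + 42 + 36*6) = -896*(36 + 252 + 42 + 216) = -896*546 = -489216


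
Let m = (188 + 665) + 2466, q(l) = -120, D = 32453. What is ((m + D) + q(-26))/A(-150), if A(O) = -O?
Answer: 5942/25 ≈ 237.68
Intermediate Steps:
m = 3319 (m = 853 + 2466 = 3319)
((m + D) + q(-26))/A(-150) = ((3319 + 32453) - 120)/((-1*(-150))) = (35772 - 120)/150 = 35652*(1/150) = 5942/25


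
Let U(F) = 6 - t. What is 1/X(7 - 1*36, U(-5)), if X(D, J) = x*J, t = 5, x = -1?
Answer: -1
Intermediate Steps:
U(F) = 1 (U(F) = 6 - 1*5 = 6 - 5 = 1)
X(D, J) = -J
1/X(7 - 1*36, U(-5)) = 1/(-1*1) = 1/(-1) = -1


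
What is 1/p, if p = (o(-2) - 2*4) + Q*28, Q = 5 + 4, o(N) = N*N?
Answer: 1/248 ≈ 0.0040323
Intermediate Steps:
o(N) = N**2
Q = 9
p = 248 (p = ((-2)**2 - 2*4) + 9*28 = (4 - 8) + 252 = -4 + 252 = 248)
1/p = 1/248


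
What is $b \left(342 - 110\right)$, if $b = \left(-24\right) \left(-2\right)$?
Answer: $11136$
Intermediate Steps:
$b = 48$
$b \left(342 - 110\right) = 48 \left(342 - 110\right) = 48 \cdot 232 = 11136$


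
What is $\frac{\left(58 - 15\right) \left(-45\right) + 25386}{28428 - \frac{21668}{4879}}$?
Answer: $\frac{114417429}{138678544} \approx 0.82506$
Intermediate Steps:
$\frac{\left(58 - 15\right) \left(-45\right) + 25386}{28428 - \frac{21668}{4879}} = \frac{43 \left(-45\right) + 25386}{28428 - \frac{21668}{4879}} = \frac{-1935 + 25386}{28428 - \frac{21668}{4879}} = \frac{23451}{\frac{138678544}{4879}} = 23451 \cdot \frac{4879}{138678544} = \frac{114417429}{138678544}$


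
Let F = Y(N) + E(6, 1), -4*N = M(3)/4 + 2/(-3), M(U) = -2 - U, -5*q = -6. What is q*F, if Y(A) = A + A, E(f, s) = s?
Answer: 47/20 ≈ 2.3500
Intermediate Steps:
q = 6/5 (q = -⅕*(-6) = 6/5 ≈ 1.2000)
N = 23/48 (N = -((-2 - 1*3)/4 + 2/(-3))/4 = -((-2 - 3)*(¼) + 2*(-⅓))/4 = -(-5*¼ - ⅔)/4 = -(-5/4 - ⅔)/4 = -¼*(-23/12) = 23/48 ≈ 0.47917)
Y(A) = 2*A
F = 47/24 (F = 2*(23/48) + 1 = 23/24 + 1 = 47/24 ≈ 1.9583)
q*F = (6/5)*(47/24) = 47/20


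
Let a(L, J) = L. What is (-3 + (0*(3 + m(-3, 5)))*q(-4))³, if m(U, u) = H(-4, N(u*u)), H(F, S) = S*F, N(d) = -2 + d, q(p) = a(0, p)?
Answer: -27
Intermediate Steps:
q(p) = 0
H(F, S) = F*S
m(U, u) = 8 - 4*u² (m(U, u) = -4*(-2 + u*u) = -4*(-2 + u²) = 8 - 4*u²)
(-3 + (0*(3 + m(-3, 5)))*q(-4))³ = (-3 + (0*(3 + (8 - 4*5²)))*0)³ = (-3 + (0*(3 + (8 - 4*25)))*0)³ = (-3 + (0*(3 + (8 - 100)))*0)³ = (-3 + (0*(3 - 92))*0)³ = (-3 + (0*(-89))*0)³ = (-3 + 0*0)³ = (-3 + 0)³ = (-3)³ = -27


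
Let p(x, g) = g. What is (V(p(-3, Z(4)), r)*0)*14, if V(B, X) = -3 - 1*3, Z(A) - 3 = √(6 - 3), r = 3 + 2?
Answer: 0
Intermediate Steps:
r = 5
Z(A) = 3 + √3 (Z(A) = 3 + √(6 - 3) = 3 + √3)
V(B, X) = -6 (V(B, X) = -3 - 3 = -6)
(V(p(-3, Z(4)), r)*0)*14 = -6*0*14 = 0*14 = 0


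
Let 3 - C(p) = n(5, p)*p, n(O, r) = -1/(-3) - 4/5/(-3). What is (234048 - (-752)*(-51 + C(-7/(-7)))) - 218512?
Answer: -105056/5 ≈ -21011.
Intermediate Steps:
n(O, r) = 3/5 (n(O, r) = -1*(-1/3) - 4*1/5*(-1/3) = 1/3 - 4/5*(-1/3) = 1/3 + 4/15 = 3/5)
C(p) = 3 - 3*p/5
(234048 - (-752)*(-51 + C(-7/(-7)))) - 218512 = (234048 - (-752)*(-51 + (3 - (-21)/(5*(-7))))) - 218512 = (234048 - (-752)*(-51 + (3 - (-21)*(-1)/(5*7)))) - 218512 = (234048 - (-752)*(-51 + (3 - 3/5*1))) - 218512 = (234048 - (-752)*(-51 + (3 - 3/5))) - 218512 = (234048 - (-752)*(-51 + 12/5)) - 218512 = (234048 - (-752)*(-243)/5) - 218512 = (234048 - 16*11421/5) - 218512 = (234048 - 182736/5) - 218512 = 987504/5 - 218512 = -105056/5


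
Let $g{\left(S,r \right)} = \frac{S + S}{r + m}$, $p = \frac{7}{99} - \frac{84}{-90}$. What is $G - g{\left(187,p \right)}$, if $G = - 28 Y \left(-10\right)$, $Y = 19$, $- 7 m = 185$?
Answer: $\frac{234983315}{44048} \approx 5334.7$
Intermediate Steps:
$m = - \frac{185}{7}$ ($m = \left(- \frac{1}{7}\right) 185 = - \frac{185}{7} \approx -26.429$)
$p = \frac{497}{495}$ ($p = 7 \cdot \frac{1}{99} - - \frac{14}{15} = \frac{7}{99} + \frac{14}{15} = \frac{497}{495} \approx 1.004$)
$g{\left(S,r \right)} = \frac{2 S}{- \frac{185}{7} + r}$ ($g{\left(S,r \right)} = \frac{S + S}{r - \frac{185}{7}} = \frac{2 S}{- \frac{185}{7} + r}$)
$G = 5320$ ($G = \left(-28\right) 19 \left(-10\right) = \left(-532\right) \left(-10\right) = 5320$)
$G - g{\left(187,p \right)} = 5320 - 14 \cdot 187 \frac{1}{-185 + 7 \cdot \frac{497}{495}} = 5320 - 14 \cdot 187 \frac{1}{-185 + \frac{3479}{495}} = 5320 - 14 \cdot 187 \frac{1}{- \frac{88096}{495}} = 5320 - 14 \cdot 187 \left(- \frac{495}{88096}\right) = 5320 - - \frac{647955}{44048} = 5320 + \frac{647955}{44048} = \frac{234983315}{44048}$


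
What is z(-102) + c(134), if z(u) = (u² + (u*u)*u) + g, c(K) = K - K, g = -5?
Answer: -1050809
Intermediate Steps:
c(K) = 0
z(u) = -5 + u² + u³ (z(u) = (u² + (u*u)*u) - 5 = (u² + u²*u) - 5 = (u² + u³) - 5 = -5 + u² + u³)
z(-102) + c(134) = (-5 + (-102)² + (-102)³) + 0 = (-5 + 10404 - 1061208) + 0 = -1050809 + 0 = -1050809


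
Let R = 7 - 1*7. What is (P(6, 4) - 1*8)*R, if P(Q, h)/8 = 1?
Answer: 0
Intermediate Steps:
P(Q, h) = 8 (P(Q, h) = 8*1 = 8)
R = 0 (R = 7 - 7 = 0)
(P(6, 4) - 1*8)*R = (8 - 1*8)*0 = (8 - 8)*0 = 0*0 = 0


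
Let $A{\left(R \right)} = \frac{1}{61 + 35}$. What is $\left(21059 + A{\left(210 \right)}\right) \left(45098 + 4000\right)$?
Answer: $\frac{16543284695}{16} \approx 1.034 \cdot 10^{9}$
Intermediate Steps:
$A{\left(R \right)} = \frac{1}{96}$
$\left(21059 + A{\left(210 \right)}\right) \left(45098 + 4000\right) = \left(21059 + \frac{1}{96}\right) \left(45098 + 4000\right) = \frac{2021665}{96} \cdot 49098 = \frac{16543284695}{16}$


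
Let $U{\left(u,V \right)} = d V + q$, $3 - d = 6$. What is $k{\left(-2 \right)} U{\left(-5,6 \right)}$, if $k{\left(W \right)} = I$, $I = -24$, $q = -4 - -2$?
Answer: $480$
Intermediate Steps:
$d = -3$ ($d = 3 - 6 = -3$)
$q = -2$ ($q = -4 + 2 = -2$)
$k{\left(W \right)} = -24$
$U{\left(u,V \right)} = -2 - 3 V$ ($U{\left(u,V \right)} = - 3 V - 2 = -2 - 3 V$)
$k{\left(-2 \right)} U{\left(-5,6 \right)} = - 24 \left(-2 - 18\right) = \left(-24\right) \left(-20\right) = 480$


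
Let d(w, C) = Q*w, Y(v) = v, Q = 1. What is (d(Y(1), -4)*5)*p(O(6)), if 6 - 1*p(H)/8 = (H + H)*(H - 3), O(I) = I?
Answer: -1200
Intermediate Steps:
p(H) = 48 - 16*H*(-3 + H) (p(H) = 48 - 8*(H + H)*(H - 3) = 48 - 8*2*H*(-3 + H) = 48 - 16*H*(-3 + H))
d(w, C) = w (d(w, C) = 1*w = w)
(d(Y(1), -4)*5)*p(O(6)) = (1*5)*(48 - 16*6² + 48*6) = 5*(48 - 16*36 + 288) = 5*(48 - 576 + 288) = 5*(-240) = -1200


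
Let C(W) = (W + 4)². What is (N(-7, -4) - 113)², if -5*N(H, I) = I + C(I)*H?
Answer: 314721/25 ≈ 12589.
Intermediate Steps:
C(W) = (4 + W)²
N(H, I) = -I/5 - H*(4 + I)²/5 (N(H, I) = -(I + (4 + I)²*H)/5 = -(I + H*(4 + I)²)/5 = -I/5 - H*(4 + I)²/5)
(N(-7, -4) - 113)² = ((-⅕*(-4) - ⅕*(-7)*(4 - 4)²) - 113)² = ((⅘ - ⅕*(-7)*0²) - 113)² = ((⅘ - ⅕*(-7)*0) - 113)² = ((⅘ + 0) - 113)² = (⅘ - 113)² = (-561/5)² = 314721/25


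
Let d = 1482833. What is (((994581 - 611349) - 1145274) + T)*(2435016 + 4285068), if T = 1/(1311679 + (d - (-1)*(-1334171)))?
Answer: -7478386183535930964/1460341 ≈ -5.1210e+12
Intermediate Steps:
T = 1/1460341 (T = 1/(1311679 + (1482833 - (-1)*(-1334171))) = 1/(1311679 + (1482833 - 1*1334171)) = 1/(1311679 + (1482833 - 1334171)) = 1/(1311679 + 148662) = 1/1460341 ≈ 6.8477e-7)
(((994581 - 611349) - 1145274) + T)*(2435016 + 4285068) = (((994581 - 611349) - 1145274) + 1/1460341)*(2435016 + 4285068) = ((383232 - 1145274) + 1/1460341)*6720084 = (-762042 + 1/1460341)*6720084 = -1112841176321/1460341*6720084 = -7478386183535930964/1460341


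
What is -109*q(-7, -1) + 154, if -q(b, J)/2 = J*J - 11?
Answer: -2026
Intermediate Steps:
q(b, J) = 22 - 2*J² (q(b, J) = -2*(J*J - 11) = -2*(J² - 11) = -2*(-11 + J²) = 22 - 2*J²)
-109*q(-7, -1) + 154 = -109*(22 - 2*(-1)²) + 154 = -109*(22 - 2*1) + 154 = -109*(22 - 2) + 154 = -109*20 + 154 = -2180 + 154 = -2026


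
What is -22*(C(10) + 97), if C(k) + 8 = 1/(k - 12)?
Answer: -1947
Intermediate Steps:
C(k) = -8 + 1/(-12 + k) (C(k) = -8 + 1/(k - 12) = -8 + 1/(-12 + k))
-22*(C(10) + 97) = -22*((97 - 8*10)/(-12 + 10) + 97) = -22*((97 - 80)/(-2) + 97) = -22*(-1/2*17 + 97) = -22*(-17/2 + 97) = -22*177/2 = -1947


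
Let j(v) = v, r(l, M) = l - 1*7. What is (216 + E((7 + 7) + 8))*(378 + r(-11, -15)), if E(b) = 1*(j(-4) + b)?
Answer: 84240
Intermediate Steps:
r(l, M) = -7 + l (r(l, M) = l - 7 = -7 + l)
E(b) = -4 + b (E(b) = 1*(-4 + b) = -4 + b)
(216 + E((7 + 7) + 8))*(378 + r(-11, -15)) = (216 + (-4 + ((7 + 7) + 8)))*(378 + (-7 - 11)) = (216 + (-4 + (14 + 8)))*(378 - 18) = (216 + (-4 + 22))*360 = (216 + 18)*360 = 234*360 = 84240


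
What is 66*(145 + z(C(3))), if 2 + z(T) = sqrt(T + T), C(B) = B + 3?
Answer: 9438 + 132*sqrt(3) ≈ 9666.6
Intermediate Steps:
C(B) = 3 + B
z(T) = -2 + sqrt(2)*sqrt(T) (z(T) = -2 + sqrt(T + T) = -2 + sqrt(2*T) = -2 + sqrt(2)*sqrt(T))
66*(145 + z(C(3))) = 66*(145 + (-2 + sqrt(2)*sqrt(3 + 3))) = 66*(145 + (-2 + sqrt(2)*sqrt(6))) = 66*(145 + (-2 + 2*sqrt(3))) = 66*(143 + 2*sqrt(3)) = 9438 + 132*sqrt(3)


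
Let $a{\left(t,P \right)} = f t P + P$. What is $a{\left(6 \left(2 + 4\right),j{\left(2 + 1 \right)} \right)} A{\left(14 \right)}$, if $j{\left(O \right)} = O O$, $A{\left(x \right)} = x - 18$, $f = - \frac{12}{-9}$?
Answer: $-1764$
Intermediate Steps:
$f = \frac{4}{3}$ ($f = \left(-12\right) \left(- \frac{1}{9}\right) = \frac{4}{3} \approx 1.3333$)
$A{\left(x \right)} = -18 + x$
$j{\left(O \right)} = O^{2}$
$a{\left(t,P \right)} = P + \frac{4 P t}{3}$ ($a{\left(t,P \right)} = \frac{4 t}{3} P + P = \frac{4 P t}{3} + P = P + \frac{4 P t}{3}$)
$a{\left(6 \left(2 + 4\right),j{\left(2 + 1 \right)} \right)} A{\left(14 \right)} = \frac{\left(2 + 1\right)^{2} \left(3 + 4 \cdot 6 \left(2 + 4\right)\right)}{3} \left(-18 + 14\right) = \frac{3^{2} \left(3 + 4 \cdot 6 \cdot 6\right)}{3} \left(-4\right) = \frac{1}{3} \cdot 9 \left(3 + 4 \cdot 36\right) \left(-4\right) = \frac{1}{3} \cdot 9 \left(3 + 144\right) \left(-4\right) = \frac{1}{3} \cdot 9 \cdot 147 \left(-4\right) = 441 \left(-4\right) = -1764$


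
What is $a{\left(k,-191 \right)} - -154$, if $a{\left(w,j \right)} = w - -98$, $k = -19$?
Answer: $233$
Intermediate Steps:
$a{\left(w,j \right)} = 98 + w$ ($a{\left(w,j \right)} = w + 98 = 98 + w$)
$a{\left(k,-191 \right)} - -154 = \left(98 - 19\right) - -154 = 79 + 154 = 233$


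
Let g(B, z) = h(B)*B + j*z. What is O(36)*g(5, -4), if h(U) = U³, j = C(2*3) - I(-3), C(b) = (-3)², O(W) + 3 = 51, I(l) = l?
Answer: 27696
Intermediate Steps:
O(W) = 48 (O(W) = -3 + 51 = 48)
C(b) = 9
j = 12 (j = 9 - 1*(-3) = 9 + 3 = 12)
g(B, z) = B⁴ + 12*z (g(B, z) = B³*B + 12*z = B⁴ + 12*z)
O(36)*g(5, -4) = 48*(5⁴ + 12*(-4)) = 48*(625 - 48) = 48*577 = 27696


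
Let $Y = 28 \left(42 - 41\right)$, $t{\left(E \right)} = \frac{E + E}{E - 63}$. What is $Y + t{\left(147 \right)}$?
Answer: $\frac{63}{2} \approx 31.5$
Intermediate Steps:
$t{\left(E \right)} = \frac{2 E}{-63 + E}$
$Y = 28$ ($Y = 28 \cdot 1 = 28$)
$Y + t{\left(147 \right)} = 28 + 2 \cdot 147 \frac{1}{-63 + 147} = 28 + 2 \cdot 147 \cdot \frac{1}{84} = 28 + \frac{7}{2} = \frac{63}{2}$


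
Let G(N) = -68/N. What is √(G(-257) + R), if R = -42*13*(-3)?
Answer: √108205738/257 ≈ 40.475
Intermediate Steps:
R = 1638 (R = -546*(-3) = 1638)
√(G(-257) + R) = √(-68/(-257) + 1638) = √(-68*(-1/257) + 1638) = √(68/257 + 1638) = √(421034/257) = √108205738/257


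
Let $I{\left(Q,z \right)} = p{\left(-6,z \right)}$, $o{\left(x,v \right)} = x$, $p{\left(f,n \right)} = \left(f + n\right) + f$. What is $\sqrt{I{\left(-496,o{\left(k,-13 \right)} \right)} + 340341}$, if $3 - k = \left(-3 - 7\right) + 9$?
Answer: $\sqrt{340333} \approx 583.38$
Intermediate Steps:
$p{\left(f,n \right)} = n + 2 f$
$k = 4$ ($k = 3 - \left(\left(-3 - 7\right) + 9\right) = 3 - \left(-10 + 9\right) = 3 - -1 = 3 + 1 = 4$)
$I{\left(Q,z \right)} = -12 + z$ ($I{\left(Q,z \right)} = z + 2 \left(-6\right) = z - 12 = -12 + z$)
$\sqrt{I{\left(-496,o{\left(k,-13 \right)} \right)} + 340341} = \sqrt{\left(-12 + 4\right) + 340341} = \sqrt{-8 + 340341} = \sqrt{340333}$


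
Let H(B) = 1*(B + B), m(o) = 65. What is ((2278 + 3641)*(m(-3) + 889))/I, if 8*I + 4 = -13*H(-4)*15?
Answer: 11293452/389 ≈ 29032.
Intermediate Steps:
H(B) = 2*B (H(B) = 1*(2*B) = 2*B)
I = 389/2 (I = -1/2 + (-26*(-4)*15)/8 = -1/2 + (-13*(-8)*15)/8 = -1/2 + (104*15)/8 = -1/2 + (1/8)*1560 = -1/2 + 195 = 389/2 ≈ 194.50)
((2278 + 3641)*(m(-3) + 889))/I = ((2278 + 3641)*(65 + 889))/(389/2) = (5919*954)*(2/389) = 5646726*(2/389) = 11293452/389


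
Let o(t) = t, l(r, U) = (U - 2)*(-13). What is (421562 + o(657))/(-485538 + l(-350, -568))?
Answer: -60317/68304 ≈ -0.88307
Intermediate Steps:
l(r, U) = 26 - 13*U (l(r, U) = (-2 + U)*(-13) = 26 - 13*U)
(421562 + o(657))/(-485538 + l(-350, -568)) = (421562 + 657)/(-485538 + (26 - 13*(-568))) = 422219/(-485538 + (26 + 7384)) = 422219/(-485538 + 7410) = 422219/(-478128) = 422219*(-1/478128) = -60317/68304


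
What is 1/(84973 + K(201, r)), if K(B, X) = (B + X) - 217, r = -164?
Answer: 1/84793 ≈ 1.1793e-5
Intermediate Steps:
K(B, X) = -217 + B + X
1/(84973 + K(201, r)) = 1/(84973 + (-217 + 201 - 164)) = 1/(84973 - 180) = 1/84793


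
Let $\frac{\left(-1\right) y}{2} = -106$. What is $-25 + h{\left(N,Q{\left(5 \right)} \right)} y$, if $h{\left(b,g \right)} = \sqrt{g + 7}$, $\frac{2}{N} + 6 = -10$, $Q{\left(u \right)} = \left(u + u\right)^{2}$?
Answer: $-25 + 212 \sqrt{107} \approx 2167.9$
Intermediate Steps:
$Q{\left(u \right)} = 4 u^{2}$ ($Q{\left(u \right)} = \left(2 u\right)^{2} = 4 u^{2}$)
$N = - \frac{1}{8}$ ($N = \frac{2}{-6 - 10} = \frac{2}{-16} = 2 \left(- \frac{1}{16}\right) = - \frac{1}{8} \approx -0.125$)
$h{\left(b,g \right)} = \sqrt{7 + g}$
$y = 212$ ($y = \left(-2\right) \left(-106\right) = 212$)
$-25 + h{\left(N,Q{\left(5 \right)} \right)} y = -25 + \sqrt{7 + 4 \cdot 5^{2}} \cdot 212 = -25 + \sqrt{7 + 4 \cdot 25} \cdot 212 = -25 + \sqrt{7 + 100} \cdot 212 = -25 + \sqrt{107} \cdot 212 = -25 + 212 \sqrt{107}$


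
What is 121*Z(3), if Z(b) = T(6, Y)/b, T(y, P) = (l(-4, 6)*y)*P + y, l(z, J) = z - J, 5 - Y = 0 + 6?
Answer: 2662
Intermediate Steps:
Y = -1 (Y = 5 - (0 + 6) = 5 - 1*6 = 5 - 6 = -1)
T(y, P) = y - 10*P*y (T(y, P) = ((-4 - 1*6)*y)*P + y = ((-4 - 6)*y)*P + y = (-10*y)*P + y = -10*P*y + y = y - 10*P*y)
Z(b) = 66/b (Z(b) = (6*(1 - 10*(-1)))/b = (6*(1 + 10))/b = (6*11)/b = 66/b)
121*Z(3) = 121*(66/3) = 121*(66*(⅓)) = 121*22 = 2662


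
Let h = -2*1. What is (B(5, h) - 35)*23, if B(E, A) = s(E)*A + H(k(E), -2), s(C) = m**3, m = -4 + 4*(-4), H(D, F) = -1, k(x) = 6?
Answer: 367172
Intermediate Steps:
h = -2
m = -20 (m = -4 - 16 = -20)
s(C) = -8000 (s(C) = (-20)**3 = -8000)
B(E, A) = -1 - 8000*A (B(E, A) = -8000*A - 1 = -1 - 8000*A)
(B(5, h) - 35)*23 = ((-1 - 8000*(-2)) - 35)*23 = ((-1 + 16000) - 35)*23 = (15999 - 35)*23 = 15964*23 = 367172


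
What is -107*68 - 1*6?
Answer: -7282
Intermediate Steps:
-107*68 - 1*6 = -7276 - 6 = -7282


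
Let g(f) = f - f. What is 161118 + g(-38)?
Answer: 161118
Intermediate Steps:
g(f) = 0
161118 + g(-38) = 161118 + 0 = 161118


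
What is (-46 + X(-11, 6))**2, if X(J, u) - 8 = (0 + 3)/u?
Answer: 5625/4 ≈ 1406.3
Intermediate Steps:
X(J, u) = 8 + 3/u (X(J, u) = 8 + (0 + 3)/u = 8 + 3/u)
(-46 + X(-11, 6))**2 = (-46 + (8 + 3/6))**2 = (-46 + (8 + 3*(1/6)))**2 = (-46 + (8 + 1/2))**2 = (-46 + 17/2)**2 = (-75/2)**2 = 5625/4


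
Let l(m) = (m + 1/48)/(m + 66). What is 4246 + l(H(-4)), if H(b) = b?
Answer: 12635905/2976 ≈ 4245.9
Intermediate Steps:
l(m) = (1/48 + m)/(66 + m) (l(m) = (m + 1/48)/(66 + m) = (1/48 + m)/(66 + m))
4246 + l(H(-4)) = 4246 + (1/48 - 4)/(66 - 4) = 4246 - 191/48/62 = 4246 + (1/62)*(-191/48) = 4246 - 191/2976 = 12635905/2976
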